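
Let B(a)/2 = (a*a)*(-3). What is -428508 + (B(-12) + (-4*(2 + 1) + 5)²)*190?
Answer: -583358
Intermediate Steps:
B(a) = -6*a² (B(a) = 2*((a*a)*(-3)) = 2*(a²*(-3)) = 2*(-3*a²) = -6*a²)
-428508 + (B(-12) + (-4*(2 + 1) + 5)²)*190 = -428508 + (-6*(-12)² + (-4*(2 + 1) + 5)²)*190 = -428508 + (-6*144 + (-4*3 + 5)²)*190 = -428508 + (-864 + (-12 + 5)²)*190 = -428508 + (-864 + (-7)²)*190 = -428508 + (-864 + 49)*190 = -428508 - 815*190 = -428508 - 154850 = -583358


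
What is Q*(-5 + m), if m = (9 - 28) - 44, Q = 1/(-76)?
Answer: 17/19 ≈ 0.89474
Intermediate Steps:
Q = -1/76 ≈ -0.013158
m = -63 (m = -19 - 44 = -63)
Q*(-5 + m) = -(-5 - 63)/76 = -1/76*(-68) = 17/19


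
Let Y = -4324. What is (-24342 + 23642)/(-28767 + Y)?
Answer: 700/33091 ≈ 0.021154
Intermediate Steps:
(-24342 + 23642)/(-28767 + Y) = (-24342 + 23642)/(-28767 - 4324) = -700/(-33091) = -700*(-1/33091) = 700/33091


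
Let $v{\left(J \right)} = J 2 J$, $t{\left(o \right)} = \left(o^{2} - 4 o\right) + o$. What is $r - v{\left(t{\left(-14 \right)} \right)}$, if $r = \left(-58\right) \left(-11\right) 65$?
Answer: $-71818$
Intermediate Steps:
$t{\left(o \right)} = o^{2} - 3 o$
$r = 41470$ ($r = 638 \cdot 65 = 41470$)
$v{\left(J \right)} = 2 J^{2}$ ($v{\left(J \right)} = 2 J J = 2 J^{2}$)
$r - v{\left(t{\left(-14 \right)} \right)} = 41470 - 2 \left(- 14 \left(-3 - 14\right)\right)^{2} = 41470 - 2 \left(\left(-14\right) \left(-17\right)\right)^{2} = 41470 - 2 \cdot 238^{2} = 41470 - 2 \cdot 56644 = 41470 - 113288 = -71818$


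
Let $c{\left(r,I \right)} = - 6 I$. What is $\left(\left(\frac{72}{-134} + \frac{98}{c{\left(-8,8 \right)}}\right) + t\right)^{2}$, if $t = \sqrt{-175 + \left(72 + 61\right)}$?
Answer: $\frac{\left(4147 - 1608 i \sqrt{42}\right)^{2}}{2585664} \approx -35.349 - 33.427 i$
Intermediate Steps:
$t = i \sqrt{42}$ ($t = \sqrt{-175 + 133} = \sqrt{-42} = i \sqrt{42} \approx 6.4807 i$)
$\left(\left(\frac{72}{-134} + \frac{98}{c{\left(-8,8 \right)}}\right) + t\right)^{2} = \left(\left(\frac{72}{-134} + \frac{98}{\left(-6\right) 8}\right) + i \sqrt{42}\right)^{2} = \left(\left(72 \left(- \frac{1}{134}\right) + \frac{98}{-48}\right) + i \sqrt{42}\right)^{2} = \left(\left(- \frac{36}{67} + 98 \left(- \frac{1}{48}\right)\right) + i \sqrt{42}\right)^{2} = \left(\left(- \frac{36}{67} - \frac{49}{24}\right) + i \sqrt{42}\right)^{2} = \left(- \frac{4147}{1608} + i \sqrt{42}\right)^{2}$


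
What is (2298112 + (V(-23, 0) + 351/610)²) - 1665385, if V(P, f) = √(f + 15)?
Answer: 235443421401/372100 + 351*√15/305 ≈ 6.3275e+5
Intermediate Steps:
V(P, f) = √(15 + f)
(2298112 + (V(-23, 0) + 351/610)²) - 1665385 = (2298112 + (√(15 + 0) + 351/610)²) - 1665385 = (2298112 + (√15 + 351*(1/610))²) - 1665385 = (2298112 + (√15 + 351/610)²) - 1665385 = (2298112 + (351/610 + √15)²) - 1665385 = 632727 + (351/610 + √15)²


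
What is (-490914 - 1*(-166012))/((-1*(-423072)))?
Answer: -162451/211536 ≈ -0.76796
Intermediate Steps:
(-490914 - 1*(-166012))/((-1*(-423072))) = (-490914 + 166012)/423072 = -324902*1/423072 = -162451/211536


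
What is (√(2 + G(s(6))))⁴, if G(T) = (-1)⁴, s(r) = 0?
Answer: 9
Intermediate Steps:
G(T) = 1
(√(2 + G(s(6))))⁴ = (√(2 + 1))⁴ = (√3)⁴ = 9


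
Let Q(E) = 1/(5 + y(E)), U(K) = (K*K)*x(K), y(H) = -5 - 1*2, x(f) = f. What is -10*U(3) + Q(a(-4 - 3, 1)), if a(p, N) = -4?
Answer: -541/2 ≈ -270.50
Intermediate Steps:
y(H) = -7 (y(H) = -5 - 2 = -7)
U(K) = K³ (U(K) = (K*K)*K = K²*K = K³)
Q(E) = -½ (Q(E) = 1/(5 - 7) = 1/(-2) = -½)
-10*U(3) + Q(a(-4 - 3, 1)) = -10*3³ - ½ = -10*27 - ½ = -270 - ½ = -541/2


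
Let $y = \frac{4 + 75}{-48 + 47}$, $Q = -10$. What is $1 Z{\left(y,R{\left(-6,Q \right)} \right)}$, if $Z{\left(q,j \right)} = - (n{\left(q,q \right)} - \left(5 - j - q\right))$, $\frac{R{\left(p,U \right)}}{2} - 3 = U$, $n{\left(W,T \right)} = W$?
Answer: $177$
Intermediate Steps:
$R{\left(p,U \right)} = 6 + 2 U$
$y = -79$ ($y = \frac{79}{-1} = 79 \left(-1\right) = -79$)
$Z{\left(q,j \right)} = 5 - j - 2 q$ ($Z{\left(q,j \right)} = - (q - \left(5 - j - q\right)) = - (q + \left(-5 + j + q\right)) = - (-5 + j + 2 q) = 5 - j - 2 q$)
$1 Z{\left(y,R{\left(-6,Q \right)} \right)} = 1 \left(5 - \left(6 + 2 \left(-10\right)\right) - -158\right) = 1 \left(5 - \left(6 - 20\right) + 158\right) = 1 \left(5 - -14 + 158\right) = 1 \left(5 + 14 + 158\right) = 1 \cdot 177 = 177$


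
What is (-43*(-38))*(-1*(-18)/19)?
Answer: 1548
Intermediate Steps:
(-43*(-38))*(-1*(-18)/19) = 1634*(18*(1/19)) = 1634*(18/19) = 1548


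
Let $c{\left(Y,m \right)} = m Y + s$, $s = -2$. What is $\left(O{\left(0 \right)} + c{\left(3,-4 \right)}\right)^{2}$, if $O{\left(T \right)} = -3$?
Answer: $289$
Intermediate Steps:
$c{\left(Y,m \right)} = -2 + Y m$ ($c{\left(Y,m \right)} = m Y - 2 = Y m - 2 = -2 + Y m$)
$\left(O{\left(0 \right)} + c{\left(3,-4 \right)}\right)^{2} = \left(-3 + \left(-2 + 3 \left(-4\right)\right)\right)^{2} = \left(-3 - 14\right)^{2} = \left(-17\right)^{2} = 289$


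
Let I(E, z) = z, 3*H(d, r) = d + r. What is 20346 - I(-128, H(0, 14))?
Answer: 61024/3 ≈ 20341.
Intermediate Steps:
H(d, r) = d/3 + r/3 (H(d, r) = (d + r)/3 = d/3 + r/3)
20346 - I(-128, H(0, 14)) = 20346 - ((⅓)*0 + (⅓)*14) = 20346 - (0 + 14/3) = 20346 - 1*14/3 = 20346 - 14/3 = 61024/3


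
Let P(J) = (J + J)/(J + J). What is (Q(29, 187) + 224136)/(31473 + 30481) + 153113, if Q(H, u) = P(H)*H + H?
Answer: 4743093498/30977 ≈ 1.5312e+5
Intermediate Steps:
P(J) = 1 (P(J) = (2*J)/((2*J)) = (2*J)*(1/(2*J)) = 1)
Q(H, u) = 2*H (Q(H, u) = 1*H + H = H + H = 2*H)
(Q(29, 187) + 224136)/(31473 + 30481) + 153113 = (2*29 + 224136)/(31473 + 30481) + 153113 = (58 + 224136)/61954 + 153113 = 224194*(1/61954) + 153113 = 112097/30977 + 153113 = 4743093498/30977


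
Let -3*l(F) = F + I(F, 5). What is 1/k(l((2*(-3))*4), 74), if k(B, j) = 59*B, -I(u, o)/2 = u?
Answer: -1/472 ≈ -0.0021186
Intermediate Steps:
I(u, o) = -2*u
l(F) = F/3 (l(F) = -(F - 2*F)/3 = -(-1)*F/3 = F/3)
1/k(l((2*(-3))*4), 74) = 1/(59*(((2*(-3))*4)/3)) = 1/(59*((-6*4)/3)) = 1/(59*((1/3)*(-24))) = 1/(59*(-8)) = 1/(-472) = -1/472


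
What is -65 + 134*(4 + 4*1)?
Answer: 1007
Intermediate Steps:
-65 + 134*(4 + 4*1) = -65 + 134*(4 + 4) = -65 + 134*8 = -65 + 1072 = 1007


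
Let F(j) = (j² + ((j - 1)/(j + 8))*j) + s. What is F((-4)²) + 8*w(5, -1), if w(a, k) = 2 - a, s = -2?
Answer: 240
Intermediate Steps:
F(j) = -2 + j² + j*(-1 + j)/(8 + j) (F(j) = (j² + ((j - 1)/(j + 8))*j) - 2 = (j² + ((-1 + j)/(8 + j))*j) - 2 = (j² + j*(-1 + j)/(8 + j)) - 2 = -2 + j² + j*(-1 + j)/(8 + j))
F((-4)²) + 8*w(5, -1) = (-16 + ((-4)²)³ - 3*(-4)² + 9*((-4)²)²)/(8 + (-4)²) + 8*(2 - 1*5) = (-16 + 16³ - 3*16 + 9*16²)/(8 + 16) + 8*(2 - 5) = (-16 + 4096 - 48 + 9*256)/24 + 8*(-3) = (-16 + 4096 - 48 + 2304)/24 - 24 = (1/24)*6336 - 24 = 264 - 24 = 240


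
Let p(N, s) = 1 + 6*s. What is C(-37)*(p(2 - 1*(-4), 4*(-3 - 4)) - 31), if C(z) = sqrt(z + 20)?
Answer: -198*I*sqrt(17) ≈ -816.38*I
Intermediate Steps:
C(z) = sqrt(20 + z)
C(-37)*(p(2 - 1*(-4), 4*(-3 - 4)) - 31) = sqrt(20 - 37)*((1 + 6*(4*(-3 - 4))) - 31) = sqrt(-17)*((1 + 6*(4*(-7))) - 31) = (I*sqrt(17))*((1 + 6*(-28)) - 31) = (I*sqrt(17))*((1 - 168) - 31) = (I*sqrt(17))*(-167 - 31) = (I*sqrt(17))*(-198) = -198*I*sqrt(17)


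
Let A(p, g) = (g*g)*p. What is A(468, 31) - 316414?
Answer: 133334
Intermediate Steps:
A(p, g) = p*g² (A(p, g) = g²*p = p*g²)
A(468, 31) - 316414 = 468*31² - 316414 = 468*961 - 316414 = 449748 - 316414 = 133334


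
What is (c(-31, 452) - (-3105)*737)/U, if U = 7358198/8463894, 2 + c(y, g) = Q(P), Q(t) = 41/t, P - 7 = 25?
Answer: 309898271804259/117731168 ≈ 2.6323e+6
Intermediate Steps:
P = 32 (P = 7 + 25 = 32)
c(y, g) = -23/32 (c(y, g) = -2 + 41/32 = -23/32)
U = 3679099/4231947 (U = 7358198*(1/8463894) = 3679099/4231947 ≈ 0.86936)
(c(-31, 452) - (-3105)*737)/U = (-23/32 - (-3105)*737)/(3679099/4231947) = (-23/32 - 1*(-2288385))*(4231947/3679099) = (-23/32 + 2288385)*(4231947/3679099) = (73228297/32)*(4231947/3679099) = 309898271804259/117731168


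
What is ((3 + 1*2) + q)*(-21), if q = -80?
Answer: 1575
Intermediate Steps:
((3 + 1*2) + q)*(-21) = ((3 + 1*2) - 80)*(-21) = ((3 + 2) - 80)*(-21) = (5 - 80)*(-21) = -75*(-21) = 1575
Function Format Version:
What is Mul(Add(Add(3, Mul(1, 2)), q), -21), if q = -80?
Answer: 1575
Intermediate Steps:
Mul(Add(Add(3, Mul(1, 2)), q), -21) = Mul(Add(Add(3, Mul(1, 2)), -80), -21) = Mul(Add(Add(3, 2), -80), -21) = Mul(Add(5, -80), -21) = Mul(-75, -21) = 1575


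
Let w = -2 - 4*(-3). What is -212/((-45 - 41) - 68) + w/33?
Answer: 388/231 ≈ 1.6797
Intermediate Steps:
w = 10 (w = -2 + 12 = 10)
-212/((-45 - 41) - 68) + w/33 = -212/((-45 - 41) - 68) + 10/33 = -212/(-86 - 68) + 10*(1/33) = -212/(-154) + 10/33 = -212*(-1/154) + 10/33 = 106/77 + 10/33 = 388/231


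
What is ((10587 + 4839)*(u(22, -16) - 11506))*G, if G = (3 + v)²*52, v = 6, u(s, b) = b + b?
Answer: -749673611856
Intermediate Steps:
u(s, b) = 2*b
G = 4212 (G = (3 + 6)²*52 = 9²*52 = 81*52 = 4212)
((10587 + 4839)*(u(22, -16) - 11506))*G = ((10587 + 4839)*(2*(-16) - 11506))*4212 = (15426*(-32 - 11506))*4212 = (15426*(-11538))*4212 = -177985188*4212 = -749673611856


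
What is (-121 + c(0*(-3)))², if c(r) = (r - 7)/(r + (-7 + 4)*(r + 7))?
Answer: 131044/9 ≈ 14560.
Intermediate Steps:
c(r) = (-7 + r)/(-21 - 2*r) (c(r) = (-7 + r)/(r - 3*(7 + r)) = (-7 + r)/(r + (-21 - 3*r)) = (-7 + r)/(-21 - 2*r))
(-121 + c(0*(-3)))² = (-121 + (7 - 0*(-3))/(21 + 2*(0*(-3))))² = (-121 + (7 - 1*0)/(21 + 2*0))² = (-121 + (7 + 0)/(21 + 0))² = (-121 + 7/21)² = (-121 + (1/21)*7)² = (-121 + ⅓)² = (-362/3)² = 131044/9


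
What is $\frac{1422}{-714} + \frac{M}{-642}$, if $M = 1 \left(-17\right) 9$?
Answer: $- \frac{44649}{25466} \approx -1.7533$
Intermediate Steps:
$M = -153$ ($M = \left(-17\right) 9 = -153$)
$\frac{1422}{-714} + \frac{M}{-642} = \frac{1422}{-714} - \frac{153}{-642} = 1422 \left(- \frac{1}{714}\right) - - \frac{51}{214} = - \frac{237}{119} + \frac{51}{214} = - \frac{44649}{25466}$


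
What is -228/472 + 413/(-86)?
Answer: -13409/2537 ≈ -5.2854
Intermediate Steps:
-228/472 + 413/(-86) = -228*1/472 + 413*(-1/86) = -57/118 - 413/86 = -13409/2537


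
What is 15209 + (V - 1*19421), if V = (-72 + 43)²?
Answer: -3371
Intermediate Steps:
V = 841 (V = (-29)² = 841)
15209 + (V - 1*19421) = 15209 + (841 - 1*19421) = 15209 + (841 - 19421) = 15209 - 18580 = -3371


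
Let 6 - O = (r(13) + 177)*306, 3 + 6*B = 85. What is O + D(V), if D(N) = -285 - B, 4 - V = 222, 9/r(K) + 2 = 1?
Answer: -155102/3 ≈ -51701.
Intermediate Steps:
B = 41/3 (B = -1/2 + (1/6)*85 = -1/2 + 85/6 = 41/3 ≈ 13.667)
r(K) = -9 (r(K) = 9/(-2 + 1) = 9/(-1) = 9*(-1) = -9)
V = -218 (V = 4 - 1*222 = 4 - 222 = -218)
D(N) = -896/3 (D(N) = -285 - 1*41/3 = -285 - 41/3 = -896/3)
O = -51402 (O = 6 - (-9 + 177)*306 = 6 - 168*306 = 6 - 1*51408 = 6 - 51408 = -51402)
O + D(V) = -51402 - 896/3 = -155102/3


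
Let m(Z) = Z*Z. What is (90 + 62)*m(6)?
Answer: 5472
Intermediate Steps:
m(Z) = Z**2
(90 + 62)*m(6) = (90 + 62)*6**2 = 152*36 = 5472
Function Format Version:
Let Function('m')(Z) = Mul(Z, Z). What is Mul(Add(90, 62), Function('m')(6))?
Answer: 5472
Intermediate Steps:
Function('m')(Z) = Pow(Z, 2)
Mul(Add(90, 62), Function('m')(6)) = Mul(Add(90, 62), Pow(6, 2)) = Mul(152, 36) = 5472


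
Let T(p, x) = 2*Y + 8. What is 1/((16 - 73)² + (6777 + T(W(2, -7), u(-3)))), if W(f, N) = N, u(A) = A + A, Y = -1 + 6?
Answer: 1/10044 ≈ 9.9562e-5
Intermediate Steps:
Y = 5
u(A) = 2*A
T(p, x) = 18 (T(p, x) = 2*5 + 8 = 10 + 8 = 18)
1/((16 - 73)² + (6777 + T(W(2, -7), u(-3)))) = 1/((16 - 73)² + (6777 + 18)) = 1/((-57)² + 6795) = 1/(3249 + 6795) = 1/10044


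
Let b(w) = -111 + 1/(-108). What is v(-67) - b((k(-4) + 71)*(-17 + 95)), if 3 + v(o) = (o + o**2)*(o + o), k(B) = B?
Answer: -63983519/108 ≈ -5.9244e+5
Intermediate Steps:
v(o) = -3 + 2*o*(o + o**2) (v(o) = -3 + (o + o**2)*(o + o) = -3 + (o + o**2)*(2*o) = -3 + 2*o*(o + o**2))
b(w) = -11989/108 (b(w) = -111 - 1/108 = -11989/108)
v(-67) - b((k(-4) + 71)*(-17 + 95)) = (-3 + 2*(-67)**2 + 2*(-67)**3) - 1*(-11989/108) = (-3 + 2*4489 + 2*(-300763)) + 11989/108 = (-3 + 8978 - 601526) + 11989/108 = -592551 + 11989/108 = -63983519/108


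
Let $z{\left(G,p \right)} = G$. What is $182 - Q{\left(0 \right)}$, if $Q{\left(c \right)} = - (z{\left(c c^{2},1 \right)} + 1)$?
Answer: $183$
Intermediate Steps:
$Q{\left(c \right)} = -1 - c^{3}$ ($Q{\left(c \right)} = - (c c^{2} + 1) = - (c^{3} + 1) = - (1 + c^{3}) = -1 - c^{3}$)
$182 - Q{\left(0 \right)} = 182 - \left(-1 - 0^{3}\right) = 182 - \left(-1 - 0\right) = 182 - \left(-1 + 0\right) = 182 - -1 = 182 + 1 = 183$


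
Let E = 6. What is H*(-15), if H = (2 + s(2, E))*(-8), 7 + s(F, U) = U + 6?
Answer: 840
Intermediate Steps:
s(F, U) = -1 + U (s(F, U) = -7 + (U + 6) = -7 + (6 + U) = -1 + U)
H = -56 (H = (2 + (-1 + 6))*(-8) = (2 + 5)*(-8) = 7*(-8) = -56)
H*(-15) = -56*(-15) = 840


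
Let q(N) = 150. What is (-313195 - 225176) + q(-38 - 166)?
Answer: -538221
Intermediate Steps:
(-313195 - 225176) + q(-38 - 166) = (-313195 - 225176) + 150 = -538371 + 150 = -538221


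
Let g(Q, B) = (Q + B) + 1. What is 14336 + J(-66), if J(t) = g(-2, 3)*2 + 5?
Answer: 14345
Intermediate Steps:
g(Q, B) = 1 + B + Q (g(Q, B) = (B + Q) + 1 = 1 + B + Q)
J(t) = 9 (J(t) = (1 + 3 - 2)*2 + 5 = 2*2 + 5 = 4 + 5 = 9)
14336 + J(-66) = 14336 + 9 = 14345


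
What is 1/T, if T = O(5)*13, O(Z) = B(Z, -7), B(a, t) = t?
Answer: -1/91 ≈ -0.010989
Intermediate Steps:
O(Z) = -7
T = -91 (T = -7*13 = -91)
1/T = 1/(-91) = -1/91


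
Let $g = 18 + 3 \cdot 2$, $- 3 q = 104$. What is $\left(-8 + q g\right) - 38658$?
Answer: $-39498$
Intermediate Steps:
$q = - \frac{104}{3}$ ($q = \left(- \frac{1}{3}\right) 104 = - \frac{104}{3} \approx -34.667$)
$g = 24$ ($g = 18 + 6 = 24$)
$\left(-8 + q g\right) - 38658 = \left(-8 - 832\right) - 38658 = -840 - 38658 = -39498$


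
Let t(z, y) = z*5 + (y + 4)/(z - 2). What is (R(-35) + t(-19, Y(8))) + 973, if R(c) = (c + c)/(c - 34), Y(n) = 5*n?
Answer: 141184/161 ≈ 876.92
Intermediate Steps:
R(c) = 2*c/(-34 + c) (R(c) = (2*c)/(-34 + c) = 2*c/(-34 + c))
t(z, y) = 5*z + (4 + y)/(-2 + z)
(R(-35) + t(-19, Y(8))) + 973 = (2*(-35)/(-34 - 35) + (4 + 5*8 - 10*(-19) + 5*(-19)²)/(-2 - 19)) + 973 = (2*(-35)/(-69) + (4 + 40 + 190 + 5*361)/(-21)) + 973 = (2*(-35)*(-1/69) - (4 + 40 + 190 + 1805)/21) + 973 = (70/69 - 1/21*2039) + 973 = (70/69 - 2039/21) + 973 = -15469/161 + 973 = 141184/161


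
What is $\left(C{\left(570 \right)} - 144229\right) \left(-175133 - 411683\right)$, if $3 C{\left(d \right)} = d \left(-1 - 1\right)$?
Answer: $84858874944$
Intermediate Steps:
$C{\left(d \right)} = - \frac{2 d}{3}$ ($C{\left(d \right)} = \frac{d \left(-1 - 1\right)}{3} = \frac{d \left(-2\right)}{3} = \frac{\left(-2\right) d}{3} = - \frac{2 d}{3}$)
$\left(C{\left(570 \right)} - 144229\right) \left(-175133 - 411683\right) = \left(\left(- \frac{2}{3}\right) 570 - 144229\right) \left(-175133 - 411683\right) = \left(-380 - 144229\right) \left(-586816\right) = \left(-144609\right) \left(-586816\right) = 84858874944$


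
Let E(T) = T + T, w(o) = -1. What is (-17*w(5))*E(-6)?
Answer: -204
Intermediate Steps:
E(T) = 2*T
(-17*w(5))*E(-6) = (-17*(-1))*(2*(-6)) = 17*(-12) = -204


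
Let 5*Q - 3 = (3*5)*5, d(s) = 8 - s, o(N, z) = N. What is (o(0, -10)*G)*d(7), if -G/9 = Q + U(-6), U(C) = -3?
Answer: 0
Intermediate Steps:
Q = 78/5 (Q = 3/5 + ((3*5)*5)/5 = 3/5 + (15*5)/5 = 3/5 + (1/5)*75 = 3/5 + 15 = 78/5 ≈ 15.600)
G = -567/5 (G = -9*(78/5 - 3) = -9*63/5 = -567/5 ≈ -113.40)
(o(0, -10)*G)*d(7) = (0*(-567/5))*(8 - 1*7) = 0*(8 - 7) = 0*1 = 0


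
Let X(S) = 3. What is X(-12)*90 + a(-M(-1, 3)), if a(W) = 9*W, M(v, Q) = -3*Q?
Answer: 351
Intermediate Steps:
X(-12)*90 + a(-M(-1, 3)) = 3*90 + 9*(-(-3)*3) = 270 + 9*(-1*(-9)) = 270 + 9*9 = 270 + 81 = 351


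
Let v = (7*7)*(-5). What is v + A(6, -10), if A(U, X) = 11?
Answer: -234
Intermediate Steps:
v = -245 (v = 49*(-5) = -245)
v + A(6, -10) = -245 + 11 = -234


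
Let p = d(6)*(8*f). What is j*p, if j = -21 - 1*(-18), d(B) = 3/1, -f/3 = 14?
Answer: 3024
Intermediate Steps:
f = -42 (f = -3*14 = -42)
d(B) = 3 (d(B) = 3*1 = 3)
j = -3 (j = -21 + 18 = -3)
p = -1008 (p = 3*(8*(-42)) = 3*(-336) = -1008)
j*p = -3*(-1008) = 3024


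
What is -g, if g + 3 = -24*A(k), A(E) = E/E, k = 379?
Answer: 27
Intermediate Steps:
A(E) = 1
g = -27 (g = -3 - 24*1 = -3 - 24 = -27)
-g = -1*(-27) = 27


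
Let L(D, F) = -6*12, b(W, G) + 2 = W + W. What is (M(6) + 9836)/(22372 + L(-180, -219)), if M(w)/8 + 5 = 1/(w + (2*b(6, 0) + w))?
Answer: 7837/17840 ≈ 0.43929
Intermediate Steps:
b(W, G) = -2 + 2*W (b(W, G) = -2 + (W + W) = -2 + 2*W)
L(D, F) = -72
M(w) = -40 + 8/(20 + 2*w) (M(w) = -40 + 8/(w + (2*(-2 + 2*6) + w)) = -40 + 8/(w + (2*(-2 + 12) + w)) = -40 + 8/(w + (2*10 + w)) = -40 + 8/(w + (20 + w)) = -40 + 8/(20 + 2*w))
(M(6) + 9836)/(22372 + L(-180, -219)) = (4*(-99 - 10*6)/(10 + 6) + 9836)/(22372 - 72) = (4*(-99 - 60)/16 + 9836)/22300 = (4*(1/16)*(-159) + 9836)*(1/22300) = (-159/4 + 9836)*(1/22300) = (39185/4)*(1/22300) = 7837/17840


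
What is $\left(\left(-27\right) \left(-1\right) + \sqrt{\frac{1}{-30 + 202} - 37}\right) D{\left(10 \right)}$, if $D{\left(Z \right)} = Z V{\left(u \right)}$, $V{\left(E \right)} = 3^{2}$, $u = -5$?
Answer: $2430 + \frac{135 i \sqrt{30401}}{43} \approx 2430.0 + 547.41 i$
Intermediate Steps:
$V{\left(E \right)} = 9$
$D{\left(Z \right)} = 9 Z$ ($D{\left(Z \right)} = Z 9 = 9 Z$)
$\left(\left(-27\right) \left(-1\right) + \sqrt{\frac{1}{-30 + 202} - 37}\right) D{\left(10 \right)} = \left(\left(-27\right) \left(-1\right) + \sqrt{\frac{1}{-30 + 202} - 37}\right) 9 \cdot 10 = \left(27 + \sqrt{\frac{1}{172} - 37}\right) 90 = \left(27 + \sqrt{- \frac{6363}{172}}\right) 90 = \left(27 + \frac{3 i \sqrt{30401}}{86}\right) 90 = 2430 + \frac{135 i \sqrt{30401}}{43}$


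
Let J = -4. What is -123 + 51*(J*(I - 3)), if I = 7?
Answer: -939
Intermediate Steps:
-123 + 51*(J*(I - 3)) = -123 + 51*(-4*(7 - 3)) = -123 + 51*(-4*4) = -123 + 51*(-16) = -123 - 816 = -939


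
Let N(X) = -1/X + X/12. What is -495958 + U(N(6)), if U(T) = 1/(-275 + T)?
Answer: -408669395/824 ≈ -4.9596e+5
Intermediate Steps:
N(X) = -1/X + X/12 (N(X) = -1/X + X*(1/12) = -1/X + X/12)
-495958 + U(N(6)) = -495958 + 1/(-275 + (-1/6 + (1/12)*6)) = -495958 + 1/(-275 + (-1*⅙ + ½)) = -495958 + 1/(-275 + (-⅙ + ½)) = -495958 + 1/(-275 + ⅓) = -495958 + 1/(-824/3) = -495958 - 3/824 = -408669395/824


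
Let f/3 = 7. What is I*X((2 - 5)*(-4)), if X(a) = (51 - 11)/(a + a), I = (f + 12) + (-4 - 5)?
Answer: 40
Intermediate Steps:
f = 21 (f = 3*7 = 21)
I = 24 (I = (21 + 12) + (-4 - 5) = 33 - 9 = 24)
X(a) = 20/a (X(a) = 40/((2*a)) = 40*(1/(2*a)) = 20/a)
I*X((2 - 5)*(-4)) = 24*(20/(((2 - 5)*(-4)))) = 24*(20/((-3*(-4)))) = 24*(20/12) = 24*(20*(1/12)) = 24*(5/3) = 40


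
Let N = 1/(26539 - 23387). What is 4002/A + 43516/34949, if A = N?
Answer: 440857354012/34949 ≈ 1.2614e+7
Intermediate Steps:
N = 1/3152 ≈ 0.00031726
A = 1/3152 ≈ 0.00031726
4002/A + 43516/34949 = 4002/(1/3152) + 43516/34949 = 4002*3152 + 43516*(1/34949) = 12614304 + 43516/34949 = 440857354012/34949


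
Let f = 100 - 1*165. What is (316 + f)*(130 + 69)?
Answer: 49949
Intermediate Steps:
f = -65 (f = 100 - 165 = -65)
(316 + f)*(130 + 69) = (316 - 65)*(130 + 69) = 251*199 = 49949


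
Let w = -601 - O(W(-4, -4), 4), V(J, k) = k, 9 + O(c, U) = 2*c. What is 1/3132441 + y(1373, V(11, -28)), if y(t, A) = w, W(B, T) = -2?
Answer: -1841875307/3132441 ≈ -588.00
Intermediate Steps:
O(c, U) = -9 + 2*c
w = -588 (w = -601 - (-9 + 2*(-2)) = -601 - (-9 - 4) = -601 - 1*(-13) = -601 + 13 = -588)
y(t, A) = -588
1/3132441 + y(1373, V(11, -28)) = 1/3132441 - 588 = -1841875307/3132441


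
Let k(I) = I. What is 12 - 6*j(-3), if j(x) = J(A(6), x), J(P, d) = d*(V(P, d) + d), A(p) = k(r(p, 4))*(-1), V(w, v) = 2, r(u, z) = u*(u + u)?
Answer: -6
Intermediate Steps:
r(u, z) = 2*u² (r(u, z) = u*(2*u) = 2*u²)
A(p) = -2*p² (A(p) = (2*p²)*(-1) = -2*p²)
J(P, d) = d*(2 + d)
j(x) = x*(2 + x)
12 - 6*j(-3) = 12 - (-18)*(2 - 3) = 12 - (-18)*(-1) = 12 - 6*3 = 12 - 18 = -6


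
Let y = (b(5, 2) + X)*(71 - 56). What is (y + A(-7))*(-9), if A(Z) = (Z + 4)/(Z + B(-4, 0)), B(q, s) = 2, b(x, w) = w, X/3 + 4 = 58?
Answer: -110727/5 ≈ -22145.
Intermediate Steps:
X = 162 (X = -12 + 3*58 = -12 + 174 = 162)
A(Z) = (4 + Z)/(2 + Z) (A(Z) = (Z + 4)/(Z + 2) = (4 + Z)/(2 + Z))
y = 2460 (y = (2 + 162)*(71 - 56) = 164*15 = 2460)
(y + A(-7))*(-9) = (2460 + (4 - 7)/(2 - 7))*(-9) = (2460 - 3/(-5))*(-9) = (2460 - ⅕*(-3))*(-9) = (2460 + ⅗)*(-9) = (12303/5)*(-9) = -110727/5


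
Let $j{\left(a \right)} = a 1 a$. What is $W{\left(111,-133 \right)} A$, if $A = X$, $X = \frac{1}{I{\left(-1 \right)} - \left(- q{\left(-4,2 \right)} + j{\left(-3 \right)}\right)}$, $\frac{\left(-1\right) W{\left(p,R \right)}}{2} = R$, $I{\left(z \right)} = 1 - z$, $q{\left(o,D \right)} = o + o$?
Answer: $- \frac{266}{15} \approx -17.733$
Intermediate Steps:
$q{\left(o,D \right)} = 2 o$
$j{\left(a \right)} = a^{2}$ ($j{\left(a \right)} = a a = a^{2}$)
$W{\left(p,R \right)} = - 2 R$
$X = - \frac{1}{15}$ ($X = \frac{1}{\left(1 - -1\right) + \left(2 \left(-4\right) - \left(-3\right)^{2}\right)} = \frac{1}{\left(1 + 1\right) - 17} = \frac{1}{2 - 17} = \frac{1}{-15} = - \frac{1}{15} \approx -0.066667$)
$A = - \frac{1}{15} \approx -0.066667$
$W{\left(111,-133 \right)} A = \left(-2\right) \left(-133\right) \left(- \frac{1}{15}\right) = 266 \left(- \frac{1}{15}\right) = - \frac{266}{15}$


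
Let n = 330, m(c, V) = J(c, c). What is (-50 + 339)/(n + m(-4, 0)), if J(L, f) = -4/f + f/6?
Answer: 867/991 ≈ 0.87487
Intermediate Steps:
J(L, f) = -4/f + f/6 (J(L, f) = -4/f + f*(1/6) = -4/f + f/6)
m(c, V) = -4/c + c/6
(-50 + 339)/(n + m(-4, 0)) = (-50 + 339)/(330 + (-4/(-4) + (1/6)*(-4))) = 289/(330 + (-4*(-1/4) - 2/3)) = 289/(330 + (1 - 2/3)) = 289/(330 + 1/3) = 289/(991/3) = 289*(3/991) = 867/991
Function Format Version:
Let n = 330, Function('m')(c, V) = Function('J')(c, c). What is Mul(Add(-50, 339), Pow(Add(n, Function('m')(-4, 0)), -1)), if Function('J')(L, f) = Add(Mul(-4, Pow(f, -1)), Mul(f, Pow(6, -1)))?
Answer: Rational(867, 991) ≈ 0.87487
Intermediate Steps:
Function('J')(L, f) = Add(Mul(-4, Pow(f, -1)), Mul(Rational(1, 6), f)) (Function('J')(L, f) = Add(Mul(-4, Pow(f, -1)), Mul(f, Rational(1, 6))) = Add(Mul(-4, Pow(f, -1)), Mul(Rational(1, 6), f)))
Function('m')(c, V) = Add(Mul(-4, Pow(c, -1)), Mul(Rational(1, 6), c))
Mul(Add(-50, 339), Pow(Add(n, Function('m')(-4, 0)), -1)) = Mul(Add(-50, 339), Pow(Add(330, Add(Mul(-4, Pow(-4, -1)), Mul(Rational(1, 6), -4))), -1)) = Mul(289, Pow(Add(330, Add(Mul(-4, Rational(-1, 4)), Rational(-2, 3))), -1)) = Mul(289, Pow(Add(330, Add(1, Rational(-2, 3))), -1)) = Mul(289, Pow(Add(330, Rational(1, 3)), -1)) = Mul(289, Pow(Rational(991, 3), -1)) = Mul(289, Rational(3, 991)) = Rational(867, 991)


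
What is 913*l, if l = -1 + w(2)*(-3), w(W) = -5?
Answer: 12782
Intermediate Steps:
l = 14 (l = -1 - 5*(-3) = -1 + 15 = 14)
913*l = 913*14 = 12782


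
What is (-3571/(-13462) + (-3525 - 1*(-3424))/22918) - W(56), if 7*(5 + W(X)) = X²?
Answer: -34148704218/77130529 ≈ -442.74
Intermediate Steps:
W(X) = -5 + X²/7
(-3571/(-13462) + (-3525 - 1*(-3424))/22918) - W(56) = (-3571/(-13462) + (-3525 - 1*(-3424))/22918) - (-5 + (⅐)*56²) = (-3571*(-1/13462) + (-3525 + 3424)*(1/22918)) - (-5 + (⅐)*3136) = (3571/13462 - 101*1/22918) - (-5 + 448) = (3571/13462 - 101/22918) - 1*443 = 20120129/77130529 - 443 = -34148704218/77130529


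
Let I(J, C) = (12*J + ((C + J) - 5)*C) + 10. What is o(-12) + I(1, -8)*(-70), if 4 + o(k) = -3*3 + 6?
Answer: -8267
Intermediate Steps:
I(J, C) = 10 + 12*J + C*(-5 + C + J) (I(J, C) = (12*J + (-5 + C + J)*C) + 10 = (12*J + C*(-5 + C + J)) + 10 = 10 + 12*J + C*(-5 + C + J))
o(k) = -7 (o(k) = -4 + (-3*3 + 6) = -4 + (-9 + 6) = -4 - 3 = -7)
o(-12) + I(1, -8)*(-70) = -7 + (10 + (-8)**2 - 5*(-8) + 12*1 - 8*1)*(-70) = -7 + (10 + 64 + 40 + 12 - 8)*(-70) = -7 + 118*(-70) = -7 - 8260 = -8267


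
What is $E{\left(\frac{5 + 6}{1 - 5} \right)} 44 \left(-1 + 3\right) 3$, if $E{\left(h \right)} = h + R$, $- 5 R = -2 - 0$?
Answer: $- \frac{3102}{5} \approx -620.4$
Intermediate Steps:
$R = \frac{2}{5}$ ($R = - \frac{-2 - 0}{5} = - \frac{-2 + 0}{5} = \left(- \frac{1}{5}\right) \left(-2\right) = \frac{2}{5} \approx 0.4$)
$E{\left(h \right)} = \frac{2}{5} + h$ ($E{\left(h \right)} = h + \frac{2}{5} = \frac{2}{5} + h$)
$E{\left(\frac{5 + 6}{1 - 5} \right)} 44 \left(-1 + 3\right) 3 = \left(\frac{2}{5} + \frac{5 + 6}{1 - 5}\right) 44 \left(-1 + 3\right) 3 = \left(\frac{2}{5} + \frac{11}{-4}\right) 44 \cdot 2 \cdot 3 = \left(\frac{2}{5} + 11 \left(- \frac{1}{4}\right)\right) 44 \cdot 6 = \left(\frac{2}{5} - \frac{11}{4}\right) 44 \cdot 6 = \left(- \frac{47}{20}\right) 44 \cdot 6 = \left(- \frac{517}{5}\right) 6 = - \frac{3102}{5}$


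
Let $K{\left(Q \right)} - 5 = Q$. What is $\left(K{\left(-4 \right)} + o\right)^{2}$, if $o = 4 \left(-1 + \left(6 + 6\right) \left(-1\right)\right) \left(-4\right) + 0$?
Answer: $43681$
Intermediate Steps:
$K{\left(Q \right)} = 5 + Q$
$o = 208$ ($o = 4 \left(-1 + 12 \left(-1\right)\right) \left(-4\right) + 0 = 4 \left(-1 - 12\right) \left(-4\right) + 0 = 4 \left(-13\right) \left(-4\right) + 0 = \left(-52\right) \left(-4\right) + 0 = 208 + 0 = 208$)
$\left(K{\left(-4 \right)} + o\right)^{2} = \left(\left(5 - 4\right) + 208\right)^{2} = \left(1 + 208\right)^{2} = 209^{2} = 43681$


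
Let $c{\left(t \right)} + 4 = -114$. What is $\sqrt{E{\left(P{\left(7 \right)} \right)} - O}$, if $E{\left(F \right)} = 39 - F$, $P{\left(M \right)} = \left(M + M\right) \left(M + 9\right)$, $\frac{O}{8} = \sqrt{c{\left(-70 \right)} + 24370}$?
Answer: $\sqrt{-185 - 16 \sqrt{6063}} \approx 37.826 i$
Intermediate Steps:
$c{\left(t \right)} = -118$ ($c{\left(t \right)} = -4 - 114 = -118$)
$O = 16 \sqrt{6063}$ ($O = 8 \sqrt{-118 + 24370} = 8 \sqrt{24252} = 8 \cdot 2 \sqrt{6063} = 16 \sqrt{6063} \approx 1245.8$)
$P{\left(M \right)} = 2 M \left(9 + M\right)$
$\sqrt{E{\left(P{\left(7 \right)} \right)} - O} = \sqrt{\left(39 - 2 \cdot 7 \left(9 + 7\right)\right) - 16 \sqrt{6063}} = \sqrt{\left(39 - 2 \cdot 7 \cdot 16\right) - 16 \sqrt{6063}} = \sqrt{\left(39 - 224\right) - 16 \sqrt{6063}} = \sqrt{-185 - 16 \sqrt{6063}}$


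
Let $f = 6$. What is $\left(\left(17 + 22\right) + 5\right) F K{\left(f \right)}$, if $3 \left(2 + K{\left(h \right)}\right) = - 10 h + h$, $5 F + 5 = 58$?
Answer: $-9328$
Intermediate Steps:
$F = \frac{53}{5}$ ($F = -1 + \frac{1}{5} \cdot 58 = -1 + \frac{58}{5} = \frac{53}{5} \approx 10.6$)
$K{\left(h \right)} = -2 - 3 h$ ($K{\left(h \right)} = -2 + \frac{- 10 h + h}{3} = -2 + \frac{\left(-9\right) h}{3} = -2 - 3 h$)
$\left(\left(17 + 22\right) + 5\right) F K{\left(f \right)} = \left(\left(17 + 22\right) + 5\right) \frac{53}{5} \left(-2 - 18\right) = \left(39 + 5\right) \frac{53}{5} \left(-2 - 18\right) = 44 \cdot \frac{53}{5} \left(-20\right) = \frac{2332}{5} \left(-20\right) = -9328$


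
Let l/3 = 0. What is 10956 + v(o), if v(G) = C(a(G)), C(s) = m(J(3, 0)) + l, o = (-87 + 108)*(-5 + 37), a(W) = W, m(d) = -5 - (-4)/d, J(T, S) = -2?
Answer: 10949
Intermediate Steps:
m(d) = -5 + 4/d
l = 0 (l = 3*0 = 0)
o = 672 (o = 21*32 = 672)
C(s) = -7 (C(s) = (-5 + 4/(-2)) + 0 = (-5 + 4*(-½)) + 0 = (-5 - 2) + 0 = -7 + 0 = -7)
v(G) = -7
10956 + v(o) = 10956 - 7 = 10949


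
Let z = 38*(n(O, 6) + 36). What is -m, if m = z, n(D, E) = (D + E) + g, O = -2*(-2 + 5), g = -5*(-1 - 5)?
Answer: -2508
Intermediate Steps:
g = 30 (g = -5*(-6) = 30)
O = -6 (O = -2*3 = -6)
n(D, E) = 30 + D + E (n(D, E) = (D + E) + 30 = 30 + D + E)
z = 2508 (z = 38*((30 - 6 + 6) + 36) = 38*(30 + 36) = 38*66 = 2508)
m = 2508
-m = -1*2508 = -2508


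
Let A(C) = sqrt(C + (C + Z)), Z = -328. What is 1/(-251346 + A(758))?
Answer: -41891/10529135088 - sqrt(33)/10529135088 ≈ -3.9791e-6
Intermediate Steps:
A(C) = sqrt(-328 + 2*C) (A(C) = sqrt(C + (C - 328)) = sqrt(C + (-328 + C)) = sqrt(-328 + 2*C))
1/(-251346 + A(758)) = 1/(-251346 + sqrt(-328 + 2*758)) = 1/(-251346 + sqrt(-328 + 1516)) = 1/(-251346 + sqrt(1188)) = 1/(-251346 + 6*sqrt(33))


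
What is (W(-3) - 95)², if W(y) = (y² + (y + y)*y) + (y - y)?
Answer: 4624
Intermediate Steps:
W(y) = 3*y² (W(y) = (y² + (2*y)*y) + 0 = (y² + 2*y²) + 0 = 3*y² + 0 = 3*y²)
(W(-3) - 95)² = (3*(-3)² - 95)² = (3*9 - 95)² = (27 - 95)² = (-68)² = 4624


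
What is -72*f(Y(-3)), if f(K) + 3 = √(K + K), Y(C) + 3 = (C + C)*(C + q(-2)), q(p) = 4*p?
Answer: 216 - 216*√14 ≈ -592.20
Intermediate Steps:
Y(C) = -3 + 2*C*(-8 + C) (Y(C) = -3 + (C + C)*(C + 4*(-2)) = -3 + (2*C)*(C - 8) = -3 + (2*C)*(-8 + C) = -3 + 2*C*(-8 + C))
f(K) = -3 + √2*√K (f(K) = -3 + √(K + K) = -3 + √(2*K) = -3 + √2*√K)
-72*f(Y(-3)) = -72*(-3 + √2*√(-3 - 16*(-3) + 2*(-3)²)) = -72*(-3 + √2*√(-3 + 48 + 2*9)) = -72*(-3 + √2*√(-3 + 48 + 18)) = -72*(-3 + √2*√63) = -72*(-3 + √2*(3*√7)) = -72*(-3 + 3*√14) = 216 - 216*√14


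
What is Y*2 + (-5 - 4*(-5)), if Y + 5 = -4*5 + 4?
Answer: -27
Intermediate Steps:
Y = -21 (Y = -5 + (-4*5 + 4) = -5 + (-20 + 4) = -5 - 16 = -21)
Y*2 + (-5 - 4*(-5)) = -21*2 + (-5 - 4*(-5)) = -42 + (-5 + 20) = -42 + 15 = -27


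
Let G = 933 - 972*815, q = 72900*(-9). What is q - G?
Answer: 135147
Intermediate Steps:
q = -656100
G = -791247 (G = 933 - 792180 = -791247)
q - G = -656100 - 1*(-791247) = -656100 + 791247 = 135147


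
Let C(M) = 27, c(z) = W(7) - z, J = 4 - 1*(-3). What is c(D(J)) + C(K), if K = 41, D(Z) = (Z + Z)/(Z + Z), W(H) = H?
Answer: 33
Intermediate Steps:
J = 7 (J = 4 + 3 = 7)
D(Z) = 1 (D(Z) = (2*Z)/((2*Z)) = (2*Z)*(1/(2*Z)) = 1)
c(z) = 7 - z
c(D(J)) + C(K) = (7 - 1*1) + 27 = (7 - 1) + 27 = 6 + 27 = 33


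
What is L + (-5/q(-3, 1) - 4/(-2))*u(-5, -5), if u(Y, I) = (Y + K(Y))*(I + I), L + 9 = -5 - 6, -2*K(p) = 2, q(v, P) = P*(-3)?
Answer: 200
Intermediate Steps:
q(v, P) = -3*P
K(p) = -1 (K(p) = -1/2*2 = -1)
L = -20 (L = -9 + (-5 - 6) = -9 - 11 = -20)
u(Y, I) = 2*I*(-1 + Y) (u(Y, I) = (Y - 1)*(I + I) = (-1 + Y)*(2*I) = 2*I*(-1 + Y))
L + (-5/q(-3, 1) - 4/(-2))*u(-5, -5) = -20 + (-5/((-3*1)) - 4/(-2))*(2*(-5)*(-1 - 5)) = -20 + (-5/(-3) - 4*(-1/2))*(2*(-5)*(-6)) = -20 + (-5*(-1/3) + 2)*60 = -20 + (5/3 + 2)*60 = -20 + (11/3)*60 = -20 + 220 = 200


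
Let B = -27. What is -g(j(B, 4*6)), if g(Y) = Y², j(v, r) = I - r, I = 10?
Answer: -196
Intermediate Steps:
j(v, r) = 10 - r
-g(j(B, 4*6)) = -(10 - 4*6)² = -(10 - 1*24)² = -(10 - 24)² = -1*(-14)² = -1*196 = -196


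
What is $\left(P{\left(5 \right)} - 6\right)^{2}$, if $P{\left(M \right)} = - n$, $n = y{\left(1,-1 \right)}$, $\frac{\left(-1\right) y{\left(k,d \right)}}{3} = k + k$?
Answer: $0$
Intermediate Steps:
$y{\left(k,d \right)} = - 6 k$ ($y{\left(k,d \right)} = - 3 \left(k + k\right) = - 3 \cdot 2 k = - 6 k$)
$n = -6$ ($n = \left(-6\right) 1 = -6$)
$P{\left(M \right)} = 6$ ($P{\left(M \right)} = \left(-1\right) \left(-6\right) = 6$)
$\left(P{\left(5 \right)} - 6\right)^{2} = \left(6 - 6\right)^{2} = 0^{2} = 0$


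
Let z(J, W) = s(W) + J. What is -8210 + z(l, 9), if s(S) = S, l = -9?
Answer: -8210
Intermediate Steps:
z(J, W) = J + W (z(J, W) = W + J = J + W)
-8210 + z(l, 9) = -8210 + (-9 + 9) = -8210 + 0 = -8210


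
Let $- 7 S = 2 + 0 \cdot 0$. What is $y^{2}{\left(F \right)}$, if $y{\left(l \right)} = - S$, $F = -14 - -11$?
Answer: $\frac{4}{49} \approx 0.081633$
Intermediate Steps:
$S = - \frac{2}{7}$ ($S = - \frac{2 + 0 \cdot 0}{7} = - \frac{2 + 0}{7} = \left(- \frac{1}{7}\right) 2 = - \frac{2}{7} \approx -0.28571$)
$F = -3$ ($F = -14 + 11 = -3$)
$y{\left(l \right)} = \frac{2}{7}$ ($y{\left(l \right)} = \left(-1\right) \left(- \frac{2}{7}\right) = \frac{2}{7}$)
$y^{2}{\left(F \right)} = \left(\frac{2}{7}\right)^{2} = \frac{4}{49}$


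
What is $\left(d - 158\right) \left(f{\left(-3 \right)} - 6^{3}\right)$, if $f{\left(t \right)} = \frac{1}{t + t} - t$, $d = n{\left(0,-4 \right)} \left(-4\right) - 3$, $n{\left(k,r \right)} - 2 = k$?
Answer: $\frac{216151}{6} \approx 36025.0$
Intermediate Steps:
$n{\left(k,r \right)} = 2 + k$
$d = -11$ ($d = \left(2 + 0\right) \left(-4\right) - 3 = 2 \left(-4\right) - 3 = -8 - 3 = -11$)
$f{\left(t \right)} = \frac{1}{2 t} - t$
$\left(d - 158\right) \left(f{\left(-3 \right)} - 6^{3}\right) = \left(-11 - 158\right) \left(\left(\frac{1}{2 \left(-3\right)} - -3\right) - 6^{3}\right) = - 169 \left(\left(\frac{1}{2} \left(- \frac{1}{3}\right) + 3\right) - 216\right) = - 169 \left(\left(- \frac{1}{6} + 3\right) - 216\right) = - 169 \left(\frac{17}{6} - 216\right) = \left(-169\right) \left(- \frac{1279}{6}\right) = \frac{216151}{6}$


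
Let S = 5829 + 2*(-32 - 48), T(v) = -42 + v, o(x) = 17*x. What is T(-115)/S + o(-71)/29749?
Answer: -162156/2375311 ≈ -0.068267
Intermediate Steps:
S = 5669 (S = 5829 + 2*(-80) = 5829 - 160 = 5669)
T(-115)/S + o(-71)/29749 = (-42 - 115)/5669 + (17*(-71))/29749 = -157*1/5669 - 1207*1/29749 = -157/5669 - 17/419 = -162156/2375311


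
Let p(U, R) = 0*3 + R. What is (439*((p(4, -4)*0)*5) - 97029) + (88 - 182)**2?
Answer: -88193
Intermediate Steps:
p(U, R) = R (p(U, R) = 0 + R = R)
(439*((p(4, -4)*0)*5) - 97029) + (88 - 182)**2 = (439*(-4*0*5) - 97029) + (88 - 182)**2 = (439*(0*5) - 97029) + (-94)**2 = (439*0 - 97029) + 8836 = (0 - 97029) + 8836 = -97029 + 8836 = -88193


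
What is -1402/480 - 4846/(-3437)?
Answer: -1246297/824880 ≈ -1.5109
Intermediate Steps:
-1402/480 - 4846/(-3437) = -1402*1/480 - 4846*(-1/3437) = -701/240 + 4846/3437 = -1246297/824880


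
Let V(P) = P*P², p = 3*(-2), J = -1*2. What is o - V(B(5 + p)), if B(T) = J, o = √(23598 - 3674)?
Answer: 8 + 2*√4981 ≈ 149.15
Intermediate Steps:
J = -2
p = -6
o = 2*√4981 (o = √19924 = 2*√4981 ≈ 141.15)
B(T) = -2
V(P) = P³
o - V(B(5 + p)) = 2*√4981 - 1*(-2)³ = 2*√4981 - 1*(-8) = 2*√4981 + 8 = 8 + 2*√4981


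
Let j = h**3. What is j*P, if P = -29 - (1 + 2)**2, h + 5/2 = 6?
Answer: -6517/4 ≈ -1629.3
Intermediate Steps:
h = 7/2 (h = -5/2 + 6 = 7/2 ≈ 3.5000)
P = -38 (P = -29 - 1*3**2 = -29 - 1*9 = -29 - 9 = -38)
j = 343/8 (j = (7/2)**3 = 343/8 ≈ 42.875)
j*P = (343/8)*(-38) = -6517/4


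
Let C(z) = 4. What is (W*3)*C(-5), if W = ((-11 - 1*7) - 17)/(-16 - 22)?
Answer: 210/19 ≈ 11.053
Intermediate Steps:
W = 35/38 (W = ((-11 - 7) - 17)/(-38) = (-18 - 17)*(-1/38) = -35*(-1/38) = 35/38 ≈ 0.92105)
(W*3)*C(-5) = ((35/38)*3)*4 = (105/38)*4 = 210/19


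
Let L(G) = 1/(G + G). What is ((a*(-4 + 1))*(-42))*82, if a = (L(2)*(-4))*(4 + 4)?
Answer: -82656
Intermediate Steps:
L(G) = 1/(2*G)
a = -8 (a = (((½)/2)*(-4))*(4 + 4) = (((½)*(½))*(-4))*8 = ((¼)*(-4))*8 = -1*8 = -8)
((a*(-4 + 1))*(-42))*82 = (-8*(-4 + 1)*(-42))*82 = (-8*(-3)*(-42))*82 = (24*(-42))*82 = -1008*82 = -82656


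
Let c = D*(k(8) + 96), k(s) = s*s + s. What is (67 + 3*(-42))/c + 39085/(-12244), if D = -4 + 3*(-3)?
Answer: -21159811/6685224 ≈ -3.1652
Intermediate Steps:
D = -13 (D = -4 - 9 = -13)
k(s) = s + s**2 (k(s) = s**2 + s = s + s**2)
c = -2184 (c = -13*(8*(1 + 8) + 96) = -13*(8*9 + 96) = -13*(72 + 96) = -13*168 = -2184)
(67 + 3*(-42))/c + 39085/(-12244) = (67 + 3*(-42))/(-2184) + 39085/(-12244) = (67 - 126)*(-1/2184) + 39085*(-1/12244) = -59*(-1/2184) - 39085/12244 = 59/2184 - 39085/12244 = -21159811/6685224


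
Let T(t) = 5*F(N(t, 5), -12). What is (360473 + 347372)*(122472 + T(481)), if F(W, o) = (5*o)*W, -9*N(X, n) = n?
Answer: 260427501020/3 ≈ 8.6809e+10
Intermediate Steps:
N(X, n) = -n/9
F(W, o) = 5*W*o
T(t) = 500/3 (T(t) = 5*(5*(-⅑*5)*(-12)) = 5*(5*(-5/9)*(-12)) = 5*(100/3) = 500/3)
(360473 + 347372)*(122472 + T(481)) = (360473 + 347372)*(122472 + 500/3) = 707845*(367916/3) = 260427501020/3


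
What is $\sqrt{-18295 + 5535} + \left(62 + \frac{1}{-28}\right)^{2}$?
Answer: $\frac{3010225}{784} + 2 i \sqrt{3190} \approx 3839.6 + 112.96 i$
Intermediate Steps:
$\sqrt{-18295 + 5535} + \left(62 + \frac{1}{-28}\right)^{2} = \sqrt{-12760} + \left(62 - \frac{1}{28}\right)^{2} = 2 i \sqrt{3190} + \left(\frac{1735}{28}\right)^{2} = 2 i \sqrt{3190} + \frac{3010225}{784} = \frac{3010225}{784} + 2 i \sqrt{3190}$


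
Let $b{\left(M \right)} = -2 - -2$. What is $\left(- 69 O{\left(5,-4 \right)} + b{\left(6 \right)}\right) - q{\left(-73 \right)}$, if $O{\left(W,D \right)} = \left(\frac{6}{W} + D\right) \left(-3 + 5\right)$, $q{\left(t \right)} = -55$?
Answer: $\frac{2207}{5} \approx 441.4$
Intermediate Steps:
$b{\left(M \right)} = 0$ ($b{\left(M \right)} = -2 + 2 = 0$)
$O{\left(W,D \right)} = 2 D + \frac{12}{W}$ ($O{\left(W,D \right)} = \left(D + \frac{6}{W}\right) 2 = 2 D + \frac{12}{W}$)
$\left(- 69 O{\left(5,-4 \right)} + b{\left(6 \right)}\right) - q{\left(-73 \right)} = \left(- 69 \left(2 \left(-4\right) + \frac{12}{5}\right) + 0\right) - -55 = \left(- 69 \left(-8 + 12 \cdot \frac{1}{5}\right) + 0\right) + 55 = \left(- 69 \left(-8 + \frac{12}{5}\right) + 0\right) + 55 = \left(\left(-69\right) \left(- \frac{28}{5}\right) + 0\right) + 55 = \left(\frac{1932}{5} + 0\right) + 55 = \frac{1932}{5} + 55 = \frac{2207}{5}$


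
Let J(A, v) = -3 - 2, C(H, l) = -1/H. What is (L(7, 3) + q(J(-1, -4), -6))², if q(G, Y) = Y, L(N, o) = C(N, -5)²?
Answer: 85849/2401 ≈ 35.755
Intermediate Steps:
J(A, v) = -5
L(N, o) = N⁻² (L(N, o) = (-1/N)² = N⁻²)
(L(7, 3) + q(J(-1, -4), -6))² = (7⁻² - 6)² = (1/49 - 6)² = (-293/49)² = 85849/2401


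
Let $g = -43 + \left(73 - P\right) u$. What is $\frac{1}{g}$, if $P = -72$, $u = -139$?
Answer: $- \frac{1}{20198} \approx -4.951 \cdot 10^{-5}$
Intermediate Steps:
$g = -20198$ ($g = -43 + \left(73 - -72\right) \left(-139\right) = -43 + \left(73 + 72\right) \left(-139\right) = -43 + 145 \left(-139\right) = -43 - 20155 = -20198$)
$\frac{1}{g} = \frac{1}{-20198} = - \frac{1}{20198}$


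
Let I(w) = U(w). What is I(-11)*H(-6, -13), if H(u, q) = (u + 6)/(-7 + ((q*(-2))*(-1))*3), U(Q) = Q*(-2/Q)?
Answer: 0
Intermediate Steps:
U(Q) = -2
I(w) = -2
H(u, q) = (6 + u)/(-7 + 6*q) (H(u, q) = (6 + u)/(-7 + (-2*q*(-1))*3) = (6 + u)/(-7 + (2*q)*3) = (6 + u)/(-7 + 6*q))
I(-11)*H(-6, -13) = -2*(6 - 6)/(-7 + 6*(-13)) = -2*0/(-7 - 78) = -2*0/(-85) = -(-2)*0/85 = -2*0 = 0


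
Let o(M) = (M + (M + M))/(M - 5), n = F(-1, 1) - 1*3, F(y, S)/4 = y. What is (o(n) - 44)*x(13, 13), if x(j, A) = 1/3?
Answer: -169/12 ≈ -14.083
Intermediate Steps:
F(y, S) = 4*y
x(j, A) = ⅓
n = -7 (n = 4*(-1) - 1*3 = -4 - 3 = -7)
o(M) = 3*M/(-5 + M) (o(M) = (M + 2*M)/(-5 + M) = (3*M)/(-5 + M) = 3*M/(-5 + M))
(o(n) - 44)*x(13, 13) = (3*(-7)/(-5 - 7) - 44)*(⅓) = (3*(-7)/(-12) - 44)*(⅓) = (3*(-7)*(-1/12) - 44)*(⅓) = (7/4 - 44)*(⅓) = -169/4*⅓ = -169/12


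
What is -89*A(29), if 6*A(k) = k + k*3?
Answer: -5162/3 ≈ -1720.7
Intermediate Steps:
A(k) = 2*k/3 (A(k) = (k + k*3)/6 = (k + 3*k)/6 = (4*k)/6 = 2*k/3)
-89*A(29) = -178*29/3 = -89*58/3 = -5162/3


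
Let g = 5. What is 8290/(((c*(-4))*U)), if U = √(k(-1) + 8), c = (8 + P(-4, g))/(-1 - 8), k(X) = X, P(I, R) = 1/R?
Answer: 186525*√7/574 ≈ 859.75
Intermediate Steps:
c = -41/45 (c = (8 + 1/5)/(-1 - 8) = (8 + ⅕)/(-9) = (41/5)*(-⅑) = -41/45 ≈ -0.91111)
U = √7 (U = √(-1 + 8) = √7 ≈ 2.6458)
8290/(((c*(-4))*U)) = 8290/(((-41/45*(-4))*√7)) = 8290/((164*√7/45)) = 8290*(45*√7/1148) = 186525*√7/574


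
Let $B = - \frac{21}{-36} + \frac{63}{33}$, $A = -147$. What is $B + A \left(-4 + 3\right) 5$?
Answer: $\frac{97349}{132} \approx 737.49$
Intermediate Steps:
$B = \frac{329}{132}$ ($B = \left(-21\right) \left(- \frac{1}{36}\right) + 63 \cdot \frac{1}{33} = \frac{7}{12} + \frac{21}{11} = \frac{329}{132} \approx 2.4924$)
$B + A \left(-4 + 3\right) 5 = \frac{329}{132} - 147 \left(-4 + 3\right) 5 = \frac{329}{132} - 147 \left(\left(-1\right) 5\right) = \frac{329}{132} - -735 = \frac{329}{132} + 735 = \frac{97349}{132}$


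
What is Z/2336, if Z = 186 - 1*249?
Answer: -63/2336 ≈ -0.026969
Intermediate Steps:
Z = -63 (Z = 186 - 249 = -63)
Z/2336 = -63/2336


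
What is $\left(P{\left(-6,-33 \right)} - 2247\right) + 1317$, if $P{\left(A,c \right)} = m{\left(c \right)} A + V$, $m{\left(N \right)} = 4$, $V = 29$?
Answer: $-925$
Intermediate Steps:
$P{\left(A,c \right)} = 29 + 4 A$ ($P{\left(A,c \right)} = 4 A + 29 = 29 + 4 A$)
$\left(P{\left(-6,-33 \right)} - 2247\right) + 1317 = \left(\left(29 + 4 \left(-6\right)\right) - 2247\right) + 1317 = \left(\left(29 - 24\right) - 2247\right) + 1317 = \left(5 - 2247\right) + 1317 = -2242 + 1317 = -925$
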